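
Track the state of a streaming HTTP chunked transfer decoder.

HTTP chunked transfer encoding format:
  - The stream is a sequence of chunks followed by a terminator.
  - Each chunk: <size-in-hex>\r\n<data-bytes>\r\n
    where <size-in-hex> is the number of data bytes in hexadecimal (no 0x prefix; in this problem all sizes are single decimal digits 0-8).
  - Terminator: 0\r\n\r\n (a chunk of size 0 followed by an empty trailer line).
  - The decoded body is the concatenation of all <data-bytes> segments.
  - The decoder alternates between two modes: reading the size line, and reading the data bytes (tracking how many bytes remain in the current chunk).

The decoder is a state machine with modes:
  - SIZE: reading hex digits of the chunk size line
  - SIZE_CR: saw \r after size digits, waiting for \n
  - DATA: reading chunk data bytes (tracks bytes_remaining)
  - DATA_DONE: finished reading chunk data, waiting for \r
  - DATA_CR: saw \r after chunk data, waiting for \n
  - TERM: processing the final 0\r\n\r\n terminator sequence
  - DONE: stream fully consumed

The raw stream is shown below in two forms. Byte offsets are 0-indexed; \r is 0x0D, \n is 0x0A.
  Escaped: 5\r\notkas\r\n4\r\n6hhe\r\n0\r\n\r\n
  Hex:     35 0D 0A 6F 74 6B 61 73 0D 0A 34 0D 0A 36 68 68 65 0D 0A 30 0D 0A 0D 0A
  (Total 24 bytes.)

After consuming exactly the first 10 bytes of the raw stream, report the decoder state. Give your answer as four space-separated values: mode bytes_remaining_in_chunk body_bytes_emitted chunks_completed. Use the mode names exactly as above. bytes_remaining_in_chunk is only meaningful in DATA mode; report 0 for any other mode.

Byte 0 = '5': mode=SIZE remaining=0 emitted=0 chunks_done=0
Byte 1 = 0x0D: mode=SIZE_CR remaining=0 emitted=0 chunks_done=0
Byte 2 = 0x0A: mode=DATA remaining=5 emitted=0 chunks_done=0
Byte 3 = 'o': mode=DATA remaining=4 emitted=1 chunks_done=0
Byte 4 = 't': mode=DATA remaining=3 emitted=2 chunks_done=0
Byte 5 = 'k': mode=DATA remaining=2 emitted=3 chunks_done=0
Byte 6 = 'a': mode=DATA remaining=1 emitted=4 chunks_done=0
Byte 7 = 's': mode=DATA_DONE remaining=0 emitted=5 chunks_done=0
Byte 8 = 0x0D: mode=DATA_CR remaining=0 emitted=5 chunks_done=0
Byte 9 = 0x0A: mode=SIZE remaining=0 emitted=5 chunks_done=1

Answer: SIZE 0 5 1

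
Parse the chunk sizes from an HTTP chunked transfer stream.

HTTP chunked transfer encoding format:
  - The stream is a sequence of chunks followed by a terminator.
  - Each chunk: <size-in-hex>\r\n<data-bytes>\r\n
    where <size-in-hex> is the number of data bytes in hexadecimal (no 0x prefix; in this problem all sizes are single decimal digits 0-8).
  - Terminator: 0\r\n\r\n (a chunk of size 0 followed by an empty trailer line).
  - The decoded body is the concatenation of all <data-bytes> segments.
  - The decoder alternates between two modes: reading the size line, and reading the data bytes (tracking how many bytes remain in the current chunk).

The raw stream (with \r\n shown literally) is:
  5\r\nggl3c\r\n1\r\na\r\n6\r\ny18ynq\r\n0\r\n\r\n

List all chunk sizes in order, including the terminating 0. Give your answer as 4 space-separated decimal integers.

Answer: 5 1 6 0

Derivation:
Chunk 1: stream[0..1]='5' size=0x5=5, data at stream[3..8]='ggl3c' -> body[0..5], body so far='ggl3c'
Chunk 2: stream[10..11]='1' size=0x1=1, data at stream[13..14]='a' -> body[5..6], body so far='ggl3ca'
Chunk 3: stream[16..17]='6' size=0x6=6, data at stream[19..25]='y18ynq' -> body[6..12], body so far='ggl3cay18ynq'
Chunk 4: stream[27..28]='0' size=0 (terminator). Final body='ggl3cay18ynq' (12 bytes)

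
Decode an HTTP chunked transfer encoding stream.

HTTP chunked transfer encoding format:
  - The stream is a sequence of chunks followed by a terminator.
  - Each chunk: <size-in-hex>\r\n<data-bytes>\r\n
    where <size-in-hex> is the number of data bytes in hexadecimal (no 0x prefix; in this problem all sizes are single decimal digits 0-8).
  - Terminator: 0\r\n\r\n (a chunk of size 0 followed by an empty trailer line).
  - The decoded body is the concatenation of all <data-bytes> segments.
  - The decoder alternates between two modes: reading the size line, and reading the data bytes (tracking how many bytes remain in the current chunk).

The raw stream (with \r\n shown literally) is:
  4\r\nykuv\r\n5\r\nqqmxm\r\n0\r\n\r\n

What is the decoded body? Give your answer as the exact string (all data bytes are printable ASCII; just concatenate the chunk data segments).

Chunk 1: stream[0..1]='4' size=0x4=4, data at stream[3..7]='ykuv' -> body[0..4], body so far='ykuv'
Chunk 2: stream[9..10]='5' size=0x5=5, data at stream[12..17]='qqmxm' -> body[4..9], body so far='ykuvqqmxm'
Chunk 3: stream[19..20]='0' size=0 (terminator). Final body='ykuvqqmxm' (9 bytes)

Answer: ykuvqqmxm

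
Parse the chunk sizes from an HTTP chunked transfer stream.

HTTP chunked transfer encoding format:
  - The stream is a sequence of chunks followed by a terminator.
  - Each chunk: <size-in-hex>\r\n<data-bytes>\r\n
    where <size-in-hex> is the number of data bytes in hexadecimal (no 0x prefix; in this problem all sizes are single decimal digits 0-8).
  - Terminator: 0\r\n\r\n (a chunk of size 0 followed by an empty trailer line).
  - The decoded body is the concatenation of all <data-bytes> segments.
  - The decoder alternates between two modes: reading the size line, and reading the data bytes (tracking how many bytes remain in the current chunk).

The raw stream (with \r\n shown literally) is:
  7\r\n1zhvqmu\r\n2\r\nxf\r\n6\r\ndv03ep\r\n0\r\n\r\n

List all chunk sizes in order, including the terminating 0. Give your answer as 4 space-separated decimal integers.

Answer: 7 2 6 0

Derivation:
Chunk 1: stream[0..1]='7' size=0x7=7, data at stream[3..10]='1zhvqmu' -> body[0..7], body so far='1zhvqmu'
Chunk 2: stream[12..13]='2' size=0x2=2, data at stream[15..17]='xf' -> body[7..9], body so far='1zhvqmuxf'
Chunk 3: stream[19..20]='6' size=0x6=6, data at stream[22..28]='dv03ep' -> body[9..15], body so far='1zhvqmuxfdv03ep'
Chunk 4: stream[30..31]='0' size=0 (terminator). Final body='1zhvqmuxfdv03ep' (15 bytes)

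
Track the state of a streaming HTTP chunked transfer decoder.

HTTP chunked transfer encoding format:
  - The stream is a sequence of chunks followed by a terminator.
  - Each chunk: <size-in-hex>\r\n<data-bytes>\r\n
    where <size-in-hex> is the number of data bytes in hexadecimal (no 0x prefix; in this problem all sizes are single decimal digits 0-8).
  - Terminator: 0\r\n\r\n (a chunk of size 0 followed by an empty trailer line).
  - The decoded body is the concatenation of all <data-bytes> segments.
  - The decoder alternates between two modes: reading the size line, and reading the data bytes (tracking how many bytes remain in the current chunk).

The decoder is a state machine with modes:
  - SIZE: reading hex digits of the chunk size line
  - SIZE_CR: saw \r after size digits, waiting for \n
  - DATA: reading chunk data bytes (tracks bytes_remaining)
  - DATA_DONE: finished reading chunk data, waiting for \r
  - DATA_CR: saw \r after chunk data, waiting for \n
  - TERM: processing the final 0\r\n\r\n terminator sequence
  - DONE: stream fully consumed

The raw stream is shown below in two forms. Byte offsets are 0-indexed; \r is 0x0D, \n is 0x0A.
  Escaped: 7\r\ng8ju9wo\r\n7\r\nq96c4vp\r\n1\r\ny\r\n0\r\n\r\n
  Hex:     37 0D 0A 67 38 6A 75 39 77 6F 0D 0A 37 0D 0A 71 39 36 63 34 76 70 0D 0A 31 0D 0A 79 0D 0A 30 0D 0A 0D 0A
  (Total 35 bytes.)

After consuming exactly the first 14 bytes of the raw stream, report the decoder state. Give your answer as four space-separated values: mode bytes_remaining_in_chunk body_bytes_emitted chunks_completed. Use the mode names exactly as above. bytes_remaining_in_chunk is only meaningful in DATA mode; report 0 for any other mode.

Byte 0 = '7': mode=SIZE remaining=0 emitted=0 chunks_done=0
Byte 1 = 0x0D: mode=SIZE_CR remaining=0 emitted=0 chunks_done=0
Byte 2 = 0x0A: mode=DATA remaining=7 emitted=0 chunks_done=0
Byte 3 = 'g': mode=DATA remaining=6 emitted=1 chunks_done=0
Byte 4 = '8': mode=DATA remaining=5 emitted=2 chunks_done=0
Byte 5 = 'j': mode=DATA remaining=4 emitted=3 chunks_done=0
Byte 6 = 'u': mode=DATA remaining=3 emitted=4 chunks_done=0
Byte 7 = '9': mode=DATA remaining=2 emitted=5 chunks_done=0
Byte 8 = 'w': mode=DATA remaining=1 emitted=6 chunks_done=0
Byte 9 = 'o': mode=DATA_DONE remaining=0 emitted=7 chunks_done=0
Byte 10 = 0x0D: mode=DATA_CR remaining=0 emitted=7 chunks_done=0
Byte 11 = 0x0A: mode=SIZE remaining=0 emitted=7 chunks_done=1
Byte 12 = '7': mode=SIZE remaining=0 emitted=7 chunks_done=1
Byte 13 = 0x0D: mode=SIZE_CR remaining=0 emitted=7 chunks_done=1

Answer: SIZE_CR 0 7 1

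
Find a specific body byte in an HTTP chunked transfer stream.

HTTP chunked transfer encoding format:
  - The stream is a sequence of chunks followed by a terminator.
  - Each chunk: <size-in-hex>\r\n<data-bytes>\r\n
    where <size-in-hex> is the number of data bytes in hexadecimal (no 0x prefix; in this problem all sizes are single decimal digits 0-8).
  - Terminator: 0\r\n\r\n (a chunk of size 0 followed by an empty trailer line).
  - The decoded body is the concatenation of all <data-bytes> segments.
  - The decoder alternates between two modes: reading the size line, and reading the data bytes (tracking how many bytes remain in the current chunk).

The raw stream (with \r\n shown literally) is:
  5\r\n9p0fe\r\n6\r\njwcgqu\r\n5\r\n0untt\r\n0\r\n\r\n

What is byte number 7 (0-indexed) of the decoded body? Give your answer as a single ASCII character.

Chunk 1: stream[0..1]='5' size=0x5=5, data at stream[3..8]='9p0fe' -> body[0..5], body so far='9p0fe'
Chunk 2: stream[10..11]='6' size=0x6=6, data at stream[13..19]='jwcgqu' -> body[5..11], body so far='9p0fejwcgqu'
Chunk 3: stream[21..22]='5' size=0x5=5, data at stream[24..29]='0untt' -> body[11..16], body so far='9p0fejwcgqu0untt'
Chunk 4: stream[31..32]='0' size=0 (terminator). Final body='9p0fejwcgqu0untt' (16 bytes)
Body byte 7 = 'c'

Answer: c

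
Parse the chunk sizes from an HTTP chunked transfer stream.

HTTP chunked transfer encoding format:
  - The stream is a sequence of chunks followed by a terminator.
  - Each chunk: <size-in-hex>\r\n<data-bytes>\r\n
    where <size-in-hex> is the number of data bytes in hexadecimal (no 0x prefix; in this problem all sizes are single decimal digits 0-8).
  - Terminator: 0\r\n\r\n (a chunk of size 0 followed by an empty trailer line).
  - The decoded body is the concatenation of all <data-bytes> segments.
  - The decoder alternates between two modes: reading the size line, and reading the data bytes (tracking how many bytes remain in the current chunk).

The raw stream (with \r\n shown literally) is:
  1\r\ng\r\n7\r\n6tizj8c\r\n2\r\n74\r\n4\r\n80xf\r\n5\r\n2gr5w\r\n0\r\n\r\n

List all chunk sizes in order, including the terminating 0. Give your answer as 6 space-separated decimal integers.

Chunk 1: stream[0..1]='1' size=0x1=1, data at stream[3..4]='g' -> body[0..1], body so far='g'
Chunk 2: stream[6..7]='7' size=0x7=7, data at stream[9..16]='6tizj8c' -> body[1..8], body so far='g6tizj8c'
Chunk 3: stream[18..19]='2' size=0x2=2, data at stream[21..23]='74' -> body[8..10], body so far='g6tizj8c74'
Chunk 4: stream[25..26]='4' size=0x4=4, data at stream[28..32]='80xf' -> body[10..14], body so far='g6tizj8c7480xf'
Chunk 5: stream[34..35]='5' size=0x5=5, data at stream[37..42]='2gr5w' -> body[14..19], body so far='g6tizj8c7480xf2gr5w'
Chunk 6: stream[44..45]='0' size=0 (terminator). Final body='g6tizj8c7480xf2gr5w' (19 bytes)

Answer: 1 7 2 4 5 0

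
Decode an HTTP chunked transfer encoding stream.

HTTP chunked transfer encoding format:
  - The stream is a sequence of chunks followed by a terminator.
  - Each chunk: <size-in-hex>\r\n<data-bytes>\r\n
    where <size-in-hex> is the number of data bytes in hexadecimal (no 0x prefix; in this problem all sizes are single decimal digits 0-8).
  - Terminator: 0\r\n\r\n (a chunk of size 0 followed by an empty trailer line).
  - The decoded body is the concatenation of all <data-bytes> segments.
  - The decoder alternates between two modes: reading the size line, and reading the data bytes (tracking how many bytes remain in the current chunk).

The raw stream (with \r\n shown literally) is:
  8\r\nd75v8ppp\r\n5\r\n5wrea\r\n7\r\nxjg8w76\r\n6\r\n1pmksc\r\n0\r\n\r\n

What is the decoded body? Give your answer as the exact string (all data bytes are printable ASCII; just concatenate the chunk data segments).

Chunk 1: stream[0..1]='8' size=0x8=8, data at stream[3..11]='d75v8ppp' -> body[0..8], body so far='d75v8ppp'
Chunk 2: stream[13..14]='5' size=0x5=5, data at stream[16..21]='5wrea' -> body[8..13], body so far='d75v8ppp5wrea'
Chunk 3: stream[23..24]='7' size=0x7=7, data at stream[26..33]='xjg8w76' -> body[13..20], body so far='d75v8ppp5wreaxjg8w76'
Chunk 4: stream[35..36]='6' size=0x6=6, data at stream[38..44]='1pmksc' -> body[20..26], body so far='d75v8ppp5wreaxjg8w761pmksc'
Chunk 5: stream[46..47]='0' size=0 (terminator). Final body='d75v8ppp5wreaxjg8w761pmksc' (26 bytes)

Answer: d75v8ppp5wreaxjg8w761pmksc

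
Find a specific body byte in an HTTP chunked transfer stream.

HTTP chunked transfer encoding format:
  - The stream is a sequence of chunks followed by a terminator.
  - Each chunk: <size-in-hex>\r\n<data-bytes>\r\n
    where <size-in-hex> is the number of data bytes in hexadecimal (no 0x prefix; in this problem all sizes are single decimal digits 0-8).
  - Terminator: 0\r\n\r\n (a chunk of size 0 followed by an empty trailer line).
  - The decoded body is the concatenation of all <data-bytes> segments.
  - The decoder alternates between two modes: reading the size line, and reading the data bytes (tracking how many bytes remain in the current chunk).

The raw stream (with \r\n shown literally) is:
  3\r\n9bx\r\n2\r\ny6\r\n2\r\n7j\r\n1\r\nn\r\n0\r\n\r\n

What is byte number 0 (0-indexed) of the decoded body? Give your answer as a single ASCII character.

Chunk 1: stream[0..1]='3' size=0x3=3, data at stream[3..6]='9bx' -> body[0..3], body so far='9bx'
Chunk 2: stream[8..9]='2' size=0x2=2, data at stream[11..13]='y6' -> body[3..5], body so far='9bxy6'
Chunk 3: stream[15..16]='2' size=0x2=2, data at stream[18..20]='7j' -> body[5..7], body so far='9bxy67j'
Chunk 4: stream[22..23]='1' size=0x1=1, data at stream[25..26]='n' -> body[7..8], body so far='9bxy67jn'
Chunk 5: stream[28..29]='0' size=0 (terminator). Final body='9bxy67jn' (8 bytes)
Body byte 0 = '9'

Answer: 9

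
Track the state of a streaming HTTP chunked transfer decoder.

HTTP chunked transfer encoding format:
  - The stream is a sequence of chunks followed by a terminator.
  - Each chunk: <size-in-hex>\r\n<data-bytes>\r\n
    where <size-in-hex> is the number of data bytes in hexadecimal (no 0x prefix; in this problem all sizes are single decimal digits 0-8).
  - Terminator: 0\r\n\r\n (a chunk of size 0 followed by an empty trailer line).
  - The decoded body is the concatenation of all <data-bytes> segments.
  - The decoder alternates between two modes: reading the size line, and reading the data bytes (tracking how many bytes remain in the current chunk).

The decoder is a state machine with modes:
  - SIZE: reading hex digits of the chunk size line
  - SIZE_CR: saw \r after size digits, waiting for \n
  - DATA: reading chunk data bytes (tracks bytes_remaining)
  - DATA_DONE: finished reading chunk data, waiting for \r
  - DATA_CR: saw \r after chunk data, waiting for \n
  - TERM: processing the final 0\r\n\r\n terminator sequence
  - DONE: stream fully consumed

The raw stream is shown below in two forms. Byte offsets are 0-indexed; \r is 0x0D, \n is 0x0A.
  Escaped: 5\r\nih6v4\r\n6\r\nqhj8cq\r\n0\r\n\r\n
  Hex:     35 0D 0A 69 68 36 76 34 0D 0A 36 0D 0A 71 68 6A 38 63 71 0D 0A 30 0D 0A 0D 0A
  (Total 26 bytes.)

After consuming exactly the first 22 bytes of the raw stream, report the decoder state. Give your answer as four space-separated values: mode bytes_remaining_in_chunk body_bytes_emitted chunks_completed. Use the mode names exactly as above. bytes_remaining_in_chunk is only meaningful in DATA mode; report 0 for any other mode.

Answer: SIZE 0 11 2

Derivation:
Byte 0 = '5': mode=SIZE remaining=0 emitted=0 chunks_done=0
Byte 1 = 0x0D: mode=SIZE_CR remaining=0 emitted=0 chunks_done=0
Byte 2 = 0x0A: mode=DATA remaining=5 emitted=0 chunks_done=0
Byte 3 = 'i': mode=DATA remaining=4 emitted=1 chunks_done=0
Byte 4 = 'h': mode=DATA remaining=3 emitted=2 chunks_done=0
Byte 5 = '6': mode=DATA remaining=2 emitted=3 chunks_done=0
Byte 6 = 'v': mode=DATA remaining=1 emitted=4 chunks_done=0
Byte 7 = '4': mode=DATA_DONE remaining=0 emitted=5 chunks_done=0
Byte 8 = 0x0D: mode=DATA_CR remaining=0 emitted=5 chunks_done=0
Byte 9 = 0x0A: mode=SIZE remaining=0 emitted=5 chunks_done=1
Byte 10 = '6': mode=SIZE remaining=0 emitted=5 chunks_done=1
Byte 11 = 0x0D: mode=SIZE_CR remaining=0 emitted=5 chunks_done=1
Byte 12 = 0x0A: mode=DATA remaining=6 emitted=5 chunks_done=1
Byte 13 = 'q': mode=DATA remaining=5 emitted=6 chunks_done=1
Byte 14 = 'h': mode=DATA remaining=4 emitted=7 chunks_done=1
Byte 15 = 'j': mode=DATA remaining=3 emitted=8 chunks_done=1
Byte 16 = '8': mode=DATA remaining=2 emitted=9 chunks_done=1
Byte 17 = 'c': mode=DATA remaining=1 emitted=10 chunks_done=1
Byte 18 = 'q': mode=DATA_DONE remaining=0 emitted=11 chunks_done=1
Byte 19 = 0x0D: mode=DATA_CR remaining=0 emitted=11 chunks_done=1
Byte 20 = 0x0A: mode=SIZE remaining=0 emitted=11 chunks_done=2
Byte 21 = '0': mode=SIZE remaining=0 emitted=11 chunks_done=2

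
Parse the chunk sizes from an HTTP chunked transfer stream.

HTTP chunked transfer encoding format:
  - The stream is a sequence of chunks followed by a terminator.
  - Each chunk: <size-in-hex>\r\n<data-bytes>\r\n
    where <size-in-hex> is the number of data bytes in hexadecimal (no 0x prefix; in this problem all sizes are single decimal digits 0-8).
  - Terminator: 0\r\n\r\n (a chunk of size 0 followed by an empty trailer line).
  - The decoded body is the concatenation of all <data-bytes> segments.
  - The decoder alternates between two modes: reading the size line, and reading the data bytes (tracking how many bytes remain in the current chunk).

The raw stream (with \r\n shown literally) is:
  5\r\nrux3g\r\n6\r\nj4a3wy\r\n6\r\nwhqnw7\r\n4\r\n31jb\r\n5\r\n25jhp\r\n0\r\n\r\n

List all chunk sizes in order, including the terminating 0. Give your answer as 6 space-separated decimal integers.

Chunk 1: stream[0..1]='5' size=0x5=5, data at stream[3..8]='rux3g' -> body[0..5], body so far='rux3g'
Chunk 2: stream[10..11]='6' size=0x6=6, data at stream[13..19]='j4a3wy' -> body[5..11], body so far='rux3gj4a3wy'
Chunk 3: stream[21..22]='6' size=0x6=6, data at stream[24..30]='whqnw7' -> body[11..17], body so far='rux3gj4a3wywhqnw7'
Chunk 4: stream[32..33]='4' size=0x4=4, data at stream[35..39]='31jb' -> body[17..21], body so far='rux3gj4a3wywhqnw731jb'
Chunk 5: stream[41..42]='5' size=0x5=5, data at stream[44..49]='25jhp' -> body[21..26], body so far='rux3gj4a3wywhqnw731jb25jhp'
Chunk 6: stream[51..52]='0' size=0 (terminator). Final body='rux3gj4a3wywhqnw731jb25jhp' (26 bytes)

Answer: 5 6 6 4 5 0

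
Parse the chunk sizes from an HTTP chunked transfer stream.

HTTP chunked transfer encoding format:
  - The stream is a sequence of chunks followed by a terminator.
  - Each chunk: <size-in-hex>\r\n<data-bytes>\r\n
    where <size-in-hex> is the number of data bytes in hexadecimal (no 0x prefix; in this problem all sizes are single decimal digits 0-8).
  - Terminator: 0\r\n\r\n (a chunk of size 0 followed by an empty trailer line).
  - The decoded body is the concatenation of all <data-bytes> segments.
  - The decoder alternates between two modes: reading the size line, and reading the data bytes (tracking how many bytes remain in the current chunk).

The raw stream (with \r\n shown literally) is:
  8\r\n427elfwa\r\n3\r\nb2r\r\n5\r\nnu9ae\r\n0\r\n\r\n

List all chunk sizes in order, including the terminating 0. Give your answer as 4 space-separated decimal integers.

Chunk 1: stream[0..1]='8' size=0x8=8, data at stream[3..11]='427elfwa' -> body[0..8], body so far='427elfwa'
Chunk 2: stream[13..14]='3' size=0x3=3, data at stream[16..19]='b2r' -> body[8..11], body so far='427elfwab2r'
Chunk 3: stream[21..22]='5' size=0x5=5, data at stream[24..29]='nu9ae' -> body[11..16], body so far='427elfwab2rnu9ae'
Chunk 4: stream[31..32]='0' size=0 (terminator). Final body='427elfwab2rnu9ae' (16 bytes)

Answer: 8 3 5 0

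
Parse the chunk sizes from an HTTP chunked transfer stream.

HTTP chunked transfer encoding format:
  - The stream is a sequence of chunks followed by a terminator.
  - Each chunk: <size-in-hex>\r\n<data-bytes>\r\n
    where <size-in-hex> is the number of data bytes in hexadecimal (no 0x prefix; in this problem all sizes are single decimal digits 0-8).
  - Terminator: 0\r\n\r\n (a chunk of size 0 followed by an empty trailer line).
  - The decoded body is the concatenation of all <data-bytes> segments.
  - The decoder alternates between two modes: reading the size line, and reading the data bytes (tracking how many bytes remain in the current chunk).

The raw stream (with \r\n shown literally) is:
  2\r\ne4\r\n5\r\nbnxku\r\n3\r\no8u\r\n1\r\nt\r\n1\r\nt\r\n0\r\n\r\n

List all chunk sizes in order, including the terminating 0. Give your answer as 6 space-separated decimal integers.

Chunk 1: stream[0..1]='2' size=0x2=2, data at stream[3..5]='e4' -> body[0..2], body so far='e4'
Chunk 2: stream[7..8]='5' size=0x5=5, data at stream[10..15]='bnxku' -> body[2..7], body so far='e4bnxku'
Chunk 3: stream[17..18]='3' size=0x3=3, data at stream[20..23]='o8u' -> body[7..10], body so far='e4bnxkuo8u'
Chunk 4: stream[25..26]='1' size=0x1=1, data at stream[28..29]='t' -> body[10..11], body so far='e4bnxkuo8ut'
Chunk 5: stream[31..32]='1' size=0x1=1, data at stream[34..35]='t' -> body[11..12], body so far='e4bnxkuo8utt'
Chunk 6: stream[37..38]='0' size=0 (terminator). Final body='e4bnxkuo8utt' (12 bytes)

Answer: 2 5 3 1 1 0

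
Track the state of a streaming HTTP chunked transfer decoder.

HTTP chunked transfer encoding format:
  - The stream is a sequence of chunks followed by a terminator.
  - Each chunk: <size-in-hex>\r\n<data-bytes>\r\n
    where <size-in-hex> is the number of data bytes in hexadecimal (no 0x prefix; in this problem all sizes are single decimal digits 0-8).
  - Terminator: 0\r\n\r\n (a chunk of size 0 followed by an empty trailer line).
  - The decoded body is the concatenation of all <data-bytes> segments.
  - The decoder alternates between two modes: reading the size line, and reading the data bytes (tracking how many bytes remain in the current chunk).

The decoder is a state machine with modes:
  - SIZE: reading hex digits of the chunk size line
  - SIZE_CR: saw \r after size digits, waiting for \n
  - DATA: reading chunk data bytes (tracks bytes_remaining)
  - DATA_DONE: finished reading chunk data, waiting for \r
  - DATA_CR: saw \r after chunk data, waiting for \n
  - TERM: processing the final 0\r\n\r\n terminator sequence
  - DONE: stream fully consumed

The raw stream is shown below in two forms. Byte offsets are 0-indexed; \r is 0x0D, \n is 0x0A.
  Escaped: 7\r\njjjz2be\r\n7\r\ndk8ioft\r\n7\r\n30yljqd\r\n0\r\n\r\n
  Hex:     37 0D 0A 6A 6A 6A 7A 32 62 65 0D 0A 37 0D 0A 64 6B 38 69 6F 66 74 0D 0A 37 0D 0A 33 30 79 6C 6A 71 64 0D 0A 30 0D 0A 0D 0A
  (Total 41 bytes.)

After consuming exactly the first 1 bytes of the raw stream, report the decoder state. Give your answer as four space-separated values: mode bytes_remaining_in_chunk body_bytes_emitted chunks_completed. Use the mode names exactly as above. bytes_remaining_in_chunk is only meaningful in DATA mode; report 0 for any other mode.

Byte 0 = '7': mode=SIZE remaining=0 emitted=0 chunks_done=0

Answer: SIZE 0 0 0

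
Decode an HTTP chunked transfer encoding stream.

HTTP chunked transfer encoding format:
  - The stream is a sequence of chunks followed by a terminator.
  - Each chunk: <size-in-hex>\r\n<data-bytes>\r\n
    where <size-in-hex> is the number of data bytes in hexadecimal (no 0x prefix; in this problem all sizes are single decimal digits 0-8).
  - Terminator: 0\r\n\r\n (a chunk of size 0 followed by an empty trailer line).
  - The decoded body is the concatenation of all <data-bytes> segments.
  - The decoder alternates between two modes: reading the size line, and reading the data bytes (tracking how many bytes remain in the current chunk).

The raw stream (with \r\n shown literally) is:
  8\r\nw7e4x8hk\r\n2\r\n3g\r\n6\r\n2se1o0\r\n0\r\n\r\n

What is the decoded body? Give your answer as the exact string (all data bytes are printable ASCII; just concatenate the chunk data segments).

Answer: w7e4x8hk3g2se1o0

Derivation:
Chunk 1: stream[0..1]='8' size=0x8=8, data at stream[3..11]='w7e4x8hk' -> body[0..8], body so far='w7e4x8hk'
Chunk 2: stream[13..14]='2' size=0x2=2, data at stream[16..18]='3g' -> body[8..10], body so far='w7e4x8hk3g'
Chunk 3: stream[20..21]='6' size=0x6=6, data at stream[23..29]='2se1o0' -> body[10..16], body so far='w7e4x8hk3g2se1o0'
Chunk 4: stream[31..32]='0' size=0 (terminator). Final body='w7e4x8hk3g2se1o0' (16 bytes)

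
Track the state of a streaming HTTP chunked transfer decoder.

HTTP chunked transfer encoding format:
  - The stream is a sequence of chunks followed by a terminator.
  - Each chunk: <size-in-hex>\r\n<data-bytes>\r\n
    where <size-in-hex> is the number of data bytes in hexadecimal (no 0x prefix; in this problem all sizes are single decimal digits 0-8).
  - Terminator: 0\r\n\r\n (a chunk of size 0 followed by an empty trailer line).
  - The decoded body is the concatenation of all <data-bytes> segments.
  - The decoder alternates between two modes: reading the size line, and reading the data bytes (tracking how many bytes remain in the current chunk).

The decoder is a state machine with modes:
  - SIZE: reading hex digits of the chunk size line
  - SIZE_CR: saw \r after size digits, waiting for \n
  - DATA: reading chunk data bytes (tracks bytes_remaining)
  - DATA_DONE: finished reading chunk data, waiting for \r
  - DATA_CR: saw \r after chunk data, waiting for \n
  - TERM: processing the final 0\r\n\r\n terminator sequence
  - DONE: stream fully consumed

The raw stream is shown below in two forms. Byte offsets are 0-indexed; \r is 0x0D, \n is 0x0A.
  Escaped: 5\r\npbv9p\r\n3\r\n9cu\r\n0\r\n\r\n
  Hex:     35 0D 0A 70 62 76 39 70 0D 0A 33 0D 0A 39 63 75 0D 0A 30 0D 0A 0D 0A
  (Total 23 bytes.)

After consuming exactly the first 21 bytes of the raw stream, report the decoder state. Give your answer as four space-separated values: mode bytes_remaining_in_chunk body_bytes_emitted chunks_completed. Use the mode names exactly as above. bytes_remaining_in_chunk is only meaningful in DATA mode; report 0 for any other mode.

Answer: TERM 0 8 2

Derivation:
Byte 0 = '5': mode=SIZE remaining=0 emitted=0 chunks_done=0
Byte 1 = 0x0D: mode=SIZE_CR remaining=0 emitted=0 chunks_done=0
Byte 2 = 0x0A: mode=DATA remaining=5 emitted=0 chunks_done=0
Byte 3 = 'p': mode=DATA remaining=4 emitted=1 chunks_done=0
Byte 4 = 'b': mode=DATA remaining=3 emitted=2 chunks_done=0
Byte 5 = 'v': mode=DATA remaining=2 emitted=3 chunks_done=0
Byte 6 = '9': mode=DATA remaining=1 emitted=4 chunks_done=0
Byte 7 = 'p': mode=DATA_DONE remaining=0 emitted=5 chunks_done=0
Byte 8 = 0x0D: mode=DATA_CR remaining=0 emitted=5 chunks_done=0
Byte 9 = 0x0A: mode=SIZE remaining=0 emitted=5 chunks_done=1
Byte 10 = '3': mode=SIZE remaining=0 emitted=5 chunks_done=1
Byte 11 = 0x0D: mode=SIZE_CR remaining=0 emitted=5 chunks_done=1
Byte 12 = 0x0A: mode=DATA remaining=3 emitted=5 chunks_done=1
Byte 13 = '9': mode=DATA remaining=2 emitted=6 chunks_done=1
Byte 14 = 'c': mode=DATA remaining=1 emitted=7 chunks_done=1
Byte 15 = 'u': mode=DATA_DONE remaining=0 emitted=8 chunks_done=1
Byte 16 = 0x0D: mode=DATA_CR remaining=0 emitted=8 chunks_done=1
Byte 17 = 0x0A: mode=SIZE remaining=0 emitted=8 chunks_done=2
Byte 18 = '0': mode=SIZE remaining=0 emitted=8 chunks_done=2
Byte 19 = 0x0D: mode=SIZE_CR remaining=0 emitted=8 chunks_done=2
Byte 20 = 0x0A: mode=TERM remaining=0 emitted=8 chunks_done=2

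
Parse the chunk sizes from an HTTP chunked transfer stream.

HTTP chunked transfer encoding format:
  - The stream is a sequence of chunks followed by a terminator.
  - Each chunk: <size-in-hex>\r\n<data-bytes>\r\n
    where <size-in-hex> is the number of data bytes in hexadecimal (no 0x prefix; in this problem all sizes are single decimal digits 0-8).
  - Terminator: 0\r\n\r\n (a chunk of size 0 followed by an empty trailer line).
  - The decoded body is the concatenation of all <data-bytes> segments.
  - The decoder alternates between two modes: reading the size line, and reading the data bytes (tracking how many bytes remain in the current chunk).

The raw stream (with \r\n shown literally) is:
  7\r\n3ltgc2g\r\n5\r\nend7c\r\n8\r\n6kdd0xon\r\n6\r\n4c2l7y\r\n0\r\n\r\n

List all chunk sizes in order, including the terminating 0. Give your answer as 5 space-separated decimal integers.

Chunk 1: stream[0..1]='7' size=0x7=7, data at stream[3..10]='3ltgc2g' -> body[0..7], body so far='3ltgc2g'
Chunk 2: stream[12..13]='5' size=0x5=5, data at stream[15..20]='end7c' -> body[7..12], body so far='3ltgc2gend7c'
Chunk 3: stream[22..23]='8' size=0x8=8, data at stream[25..33]='6kdd0xon' -> body[12..20], body so far='3ltgc2gend7c6kdd0xon'
Chunk 4: stream[35..36]='6' size=0x6=6, data at stream[38..44]='4c2l7y' -> body[20..26], body so far='3ltgc2gend7c6kdd0xon4c2l7y'
Chunk 5: stream[46..47]='0' size=0 (terminator). Final body='3ltgc2gend7c6kdd0xon4c2l7y' (26 bytes)

Answer: 7 5 8 6 0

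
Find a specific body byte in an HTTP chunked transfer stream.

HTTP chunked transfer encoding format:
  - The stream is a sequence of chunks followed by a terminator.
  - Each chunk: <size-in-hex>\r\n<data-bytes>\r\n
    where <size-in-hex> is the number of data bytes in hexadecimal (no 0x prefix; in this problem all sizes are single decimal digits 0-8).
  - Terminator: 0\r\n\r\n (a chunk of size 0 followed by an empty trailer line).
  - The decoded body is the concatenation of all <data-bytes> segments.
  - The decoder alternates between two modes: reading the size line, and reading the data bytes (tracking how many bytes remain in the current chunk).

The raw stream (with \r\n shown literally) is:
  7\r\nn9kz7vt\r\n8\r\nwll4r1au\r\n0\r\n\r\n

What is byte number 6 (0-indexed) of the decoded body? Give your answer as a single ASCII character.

Chunk 1: stream[0..1]='7' size=0x7=7, data at stream[3..10]='n9kz7vt' -> body[0..7], body so far='n9kz7vt'
Chunk 2: stream[12..13]='8' size=0x8=8, data at stream[15..23]='wll4r1au' -> body[7..15], body so far='n9kz7vtwll4r1au'
Chunk 3: stream[25..26]='0' size=0 (terminator). Final body='n9kz7vtwll4r1au' (15 bytes)
Body byte 6 = 't'

Answer: t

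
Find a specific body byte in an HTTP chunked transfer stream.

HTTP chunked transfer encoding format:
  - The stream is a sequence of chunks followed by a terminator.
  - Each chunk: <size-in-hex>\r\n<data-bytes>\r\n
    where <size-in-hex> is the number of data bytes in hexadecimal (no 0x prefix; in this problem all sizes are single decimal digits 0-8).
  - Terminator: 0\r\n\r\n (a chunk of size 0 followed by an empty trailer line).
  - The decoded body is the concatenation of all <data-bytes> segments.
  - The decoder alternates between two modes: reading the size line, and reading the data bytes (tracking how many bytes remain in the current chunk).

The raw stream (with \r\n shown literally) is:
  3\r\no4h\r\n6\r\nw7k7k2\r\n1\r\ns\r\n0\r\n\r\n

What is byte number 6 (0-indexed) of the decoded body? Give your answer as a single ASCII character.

Answer: 7

Derivation:
Chunk 1: stream[0..1]='3' size=0x3=3, data at stream[3..6]='o4h' -> body[0..3], body so far='o4h'
Chunk 2: stream[8..9]='6' size=0x6=6, data at stream[11..17]='w7k7k2' -> body[3..9], body so far='o4hw7k7k2'
Chunk 3: stream[19..20]='1' size=0x1=1, data at stream[22..23]='s' -> body[9..10], body so far='o4hw7k7k2s'
Chunk 4: stream[25..26]='0' size=0 (terminator). Final body='o4hw7k7k2s' (10 bytes)
Body byte 6 = '7'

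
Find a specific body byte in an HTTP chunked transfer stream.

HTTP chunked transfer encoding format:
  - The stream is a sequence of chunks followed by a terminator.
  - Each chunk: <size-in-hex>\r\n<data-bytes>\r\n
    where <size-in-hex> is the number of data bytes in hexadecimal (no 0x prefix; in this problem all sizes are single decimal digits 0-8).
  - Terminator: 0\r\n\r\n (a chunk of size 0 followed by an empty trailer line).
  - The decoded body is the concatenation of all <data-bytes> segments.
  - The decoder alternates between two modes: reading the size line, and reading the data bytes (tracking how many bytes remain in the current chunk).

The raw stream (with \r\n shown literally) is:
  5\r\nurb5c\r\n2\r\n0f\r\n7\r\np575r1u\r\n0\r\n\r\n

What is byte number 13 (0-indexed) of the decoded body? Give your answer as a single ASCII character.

Chunk 1: stream[0..1]='5' size=0x5=5, data at stream[3..8]='urb5c' -> body[0..5], body so far='urb5c'
Chunk 2: stream[10..11]='2' size=0x2=2, data at stream[13..15]='0f' -> body[5..7], body so far='urb5c0f'
Chunk 3: stream[17..18]='7' size=0x7=7, data at stream[20..27]='p575r1u' -> body[7..14], body so far='urb5c0fp575r1u'
Chunk 4: stream[29..30]='0' size=0 (terminator). Final body='urb5c0fp575r1u' (14 bytes)
Body byte 13 = 'u'

Answer: u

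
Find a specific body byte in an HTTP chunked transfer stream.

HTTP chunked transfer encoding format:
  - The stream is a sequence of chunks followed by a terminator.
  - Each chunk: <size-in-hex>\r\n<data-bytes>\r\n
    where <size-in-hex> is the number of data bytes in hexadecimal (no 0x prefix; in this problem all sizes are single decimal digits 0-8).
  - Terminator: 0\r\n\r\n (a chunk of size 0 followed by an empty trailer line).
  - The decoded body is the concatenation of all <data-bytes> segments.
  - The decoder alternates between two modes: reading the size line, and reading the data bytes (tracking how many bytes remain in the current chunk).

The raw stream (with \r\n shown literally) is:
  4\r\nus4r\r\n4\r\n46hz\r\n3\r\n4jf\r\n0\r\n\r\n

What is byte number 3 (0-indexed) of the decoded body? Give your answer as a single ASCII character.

Answer: r

Derivation:
Chunk 1: stream[0..1]='4' size=0x4=4, data at stream[3..7]='us4r' -> body[0..4], body so far='us4r'
Chunk 2: stream[9..10]='4' size=0x4=4, data at stream[12..16]='46hz' -> body[4..8], body so far='us4r46hz'
Chunk 3: stream[18..19]='3' size=0x3=3, data at stream[21..24]='4jf' -> body[8..11], body so far='us4r46hz4jf'
Chunk 4: stream[26..27]='0' size=0 (terminator). Final body='us4r46hz4jf' (11 bytes)
Body byte 3 = 'r'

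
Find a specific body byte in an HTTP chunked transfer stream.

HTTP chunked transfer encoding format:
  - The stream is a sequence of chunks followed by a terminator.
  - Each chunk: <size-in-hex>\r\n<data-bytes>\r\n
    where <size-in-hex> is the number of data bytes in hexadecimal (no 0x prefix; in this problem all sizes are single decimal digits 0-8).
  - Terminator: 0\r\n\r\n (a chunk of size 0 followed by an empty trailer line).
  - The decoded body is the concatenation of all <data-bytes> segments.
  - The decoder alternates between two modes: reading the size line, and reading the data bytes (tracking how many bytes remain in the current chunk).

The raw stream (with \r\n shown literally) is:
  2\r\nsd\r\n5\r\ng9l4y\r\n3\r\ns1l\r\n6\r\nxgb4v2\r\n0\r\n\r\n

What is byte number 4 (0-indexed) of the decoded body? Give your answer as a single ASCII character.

Chunk 1: stream[0..1]='2' size=0x2=2, data at stream[3..5]='sd' -> body[0..2], body so far='sd'
Chunk 2: stream[7..8]='5' size=0x5=5, data at stream[10..15]='g9l4y' -> body[2..7], body so far='sdg9l4y'
Chunk 3: stream[17..18]='3' size=0x3=3, data at stream[20..23]='s1l' -> body[7..10], body so far='sdg9l4ys1l'
Chunk 4: stream[25..26]='6' size=0x6=6, data at stream[28..34]='xgb4v2' -> body[10..16], body so far='sdg9l4ys1lxgb4v2'
Chunk 5: stream[36..37]='0' size=0 (terminator). Final body='sdg9l4ys1lxgb4v2' (16 bytes)
Body byte 4 = 'l'

Answer: l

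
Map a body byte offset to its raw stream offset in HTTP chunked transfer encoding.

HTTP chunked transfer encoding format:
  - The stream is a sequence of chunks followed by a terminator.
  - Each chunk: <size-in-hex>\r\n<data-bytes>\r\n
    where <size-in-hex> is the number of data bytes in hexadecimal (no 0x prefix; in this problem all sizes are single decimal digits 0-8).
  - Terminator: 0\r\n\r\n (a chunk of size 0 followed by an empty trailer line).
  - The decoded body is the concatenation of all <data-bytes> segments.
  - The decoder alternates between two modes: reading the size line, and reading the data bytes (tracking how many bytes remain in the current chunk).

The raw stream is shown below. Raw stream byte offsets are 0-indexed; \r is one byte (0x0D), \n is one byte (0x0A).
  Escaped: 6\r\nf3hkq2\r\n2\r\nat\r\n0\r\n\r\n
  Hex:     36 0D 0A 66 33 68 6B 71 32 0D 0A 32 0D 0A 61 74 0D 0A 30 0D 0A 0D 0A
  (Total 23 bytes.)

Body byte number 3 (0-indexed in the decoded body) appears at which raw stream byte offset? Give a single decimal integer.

Answer: 6

Derivation:
Chunk 1: stream[0..1]='6' size=0x6=6, data at stream[3..9]='f3hkq2' -> body[0..6], body so far='f3hkq2'
Chunk 2: stream[11..12]='2' size=0x2=2, data at stream[14..16]='at' -> body[6..8], body so far='f3hkq2at'
Chunk 3: stream[18..19]='0' size=0 (terminator). Final body='f3hkq2at' (8 bytes)
Body byte 3 at stream offset 6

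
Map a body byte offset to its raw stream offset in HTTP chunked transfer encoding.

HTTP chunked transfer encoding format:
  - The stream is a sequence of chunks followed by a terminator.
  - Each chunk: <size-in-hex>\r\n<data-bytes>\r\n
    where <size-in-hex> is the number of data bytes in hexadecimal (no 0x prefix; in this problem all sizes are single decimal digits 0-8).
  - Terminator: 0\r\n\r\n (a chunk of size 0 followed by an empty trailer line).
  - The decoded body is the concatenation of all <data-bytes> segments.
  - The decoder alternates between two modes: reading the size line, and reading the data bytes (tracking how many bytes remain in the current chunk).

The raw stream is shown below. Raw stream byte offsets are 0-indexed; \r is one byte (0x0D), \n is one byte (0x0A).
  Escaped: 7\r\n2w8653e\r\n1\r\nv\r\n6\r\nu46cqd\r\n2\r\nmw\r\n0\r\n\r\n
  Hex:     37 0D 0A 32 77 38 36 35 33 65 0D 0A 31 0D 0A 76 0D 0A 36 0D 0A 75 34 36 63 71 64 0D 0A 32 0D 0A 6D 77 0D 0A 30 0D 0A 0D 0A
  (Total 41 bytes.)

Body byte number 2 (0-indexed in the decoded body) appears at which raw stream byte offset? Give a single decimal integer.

Chunk 1: stream[0..1]='7' size=0x7=7, data at stream[3..10]='2w8653e' -> body[0..7], body so far='2w8653e'
Chunk 2: stream[12..13]='1' size=0x1=1, data at stream[15..16]='v' -> body[7..8], body so far='2w8653ev'
Chunk 3: stream[18..19]='6' size=0x6=6, data at stream[21..27]='u46cqd' -> body[8..14], body so far='2w8653evu46cqd'
Chunk 4: stream[29..30]='2' size=0x2=2, data at stream[32..34]='mw' -> body[14..16], body so far='2w8653evu46cqdmw'
Chunk 5: stream[36..37]='0' size=0 (terminator). Final body='2w8653evu46cqdmw' (16 bytes)
Body byte 2 at stream offset 5

Answer: 5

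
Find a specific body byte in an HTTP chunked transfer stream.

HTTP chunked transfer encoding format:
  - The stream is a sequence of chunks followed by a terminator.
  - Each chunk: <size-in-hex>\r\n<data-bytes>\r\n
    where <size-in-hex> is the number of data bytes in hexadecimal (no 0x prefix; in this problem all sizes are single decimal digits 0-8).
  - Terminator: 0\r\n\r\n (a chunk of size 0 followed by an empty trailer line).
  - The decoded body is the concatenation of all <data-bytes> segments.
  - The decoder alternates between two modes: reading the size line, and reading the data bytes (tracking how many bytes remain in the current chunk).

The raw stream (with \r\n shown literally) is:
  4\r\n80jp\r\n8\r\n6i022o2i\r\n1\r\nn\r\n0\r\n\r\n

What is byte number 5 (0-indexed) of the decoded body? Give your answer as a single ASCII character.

Chunk 1: stream[0..1]='4' size=0x4=4, data at stream[3..7]='80jp' -> body[0..4], body so far='80jp'
Chunk 2: stream[9..10]='8' size=0x8=8, data at stream[12..20]='6i022o2i' -> body[4..12], body so far='80jp6i022o2i'
Chunk 3: stream[22..23]='1' size=0x1=1, data at stream[25..26]='n' -> body[12..13], body so far='80jp6i022o2in'
Chunk 4: stream[28..29]='0' size=0 (terminator). Final body='80jp6i022o2in' (13 bytes)
Body byte 5 = 'i'

Answer: i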